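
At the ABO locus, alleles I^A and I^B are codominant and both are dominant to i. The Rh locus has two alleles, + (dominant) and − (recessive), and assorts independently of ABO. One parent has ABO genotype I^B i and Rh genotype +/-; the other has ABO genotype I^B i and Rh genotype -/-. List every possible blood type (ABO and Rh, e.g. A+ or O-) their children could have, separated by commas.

Gametes from I^B i × I^B i give offspring ABO genotypes I^B I^B, I^B i, i i, i.e. phenotypes O, B.
Rh cross +/- × -/- → phenotypes Rh+, Rh-.
Combining independently: O+, O-, B+, B-.

O+, O-, B+, B-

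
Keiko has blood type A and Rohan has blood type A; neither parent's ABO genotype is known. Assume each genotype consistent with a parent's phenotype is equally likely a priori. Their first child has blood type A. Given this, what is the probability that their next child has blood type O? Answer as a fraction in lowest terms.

1/20

Possible genotypes: Keiko ∈ {AA, AO}; Rohan ∈ {AA, AO}.
Weight each parental genotype pair by prior × P(type-A child):
  AA × AA: posterior weight 4/15; P(next child type O) = 0.
  AA × AO: posterior weight 4/15; P(next child type O) = 0.
  AO × AA: posterior weight 4/15; P(next child type O) = 0.
  AO × AO: posterior weight 1/5; P(next child type O) = 1/4.
Weighted sum = 1/20.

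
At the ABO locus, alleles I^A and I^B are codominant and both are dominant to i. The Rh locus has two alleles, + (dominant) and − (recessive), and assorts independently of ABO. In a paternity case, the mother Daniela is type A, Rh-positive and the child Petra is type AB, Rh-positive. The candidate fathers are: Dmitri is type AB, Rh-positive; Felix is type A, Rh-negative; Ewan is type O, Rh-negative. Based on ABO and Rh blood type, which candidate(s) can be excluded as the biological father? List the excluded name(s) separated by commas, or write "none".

Felix, Ewan

A candidate is excluded only if no genotype consistent with his phenotype could produce a type AB, Rh-positive child with a type A, Rh-positive mother.
Felix (type A, Rh-): no genotype consistent with that phenotype can produce a type-AB Rh+ child with a type-A mother.
Ewan (type O, Rh-): no genotype consistent with that phenotype can produce a type-AB Rh+ child with a type-A mother.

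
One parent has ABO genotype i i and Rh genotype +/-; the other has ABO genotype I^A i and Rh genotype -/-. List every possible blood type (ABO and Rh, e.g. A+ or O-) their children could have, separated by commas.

O+, O-, A+, A-

Gametes from i i × I^A i give offspring ABO genotypes I^A i, i i, i.e. phenotypes O, A.
Rh cross +/- × -/- → phenotypes Rh+, Rh-.
Combining independently: O+, O-, A+, A-.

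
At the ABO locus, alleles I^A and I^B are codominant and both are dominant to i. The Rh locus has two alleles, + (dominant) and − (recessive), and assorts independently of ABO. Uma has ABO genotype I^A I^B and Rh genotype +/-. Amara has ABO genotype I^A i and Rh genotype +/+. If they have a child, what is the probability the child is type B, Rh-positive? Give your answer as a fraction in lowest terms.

ABO cross I^A I^B × I^A i → offspring phenotypes: 1/2 A, 1/4 B, 1/4 AB.
Rh cross +/- × +/+ → 1 Rh+.
Independent loci: P(type B, Rh-positive) = 1/4 × 1 = 1/4.

1/4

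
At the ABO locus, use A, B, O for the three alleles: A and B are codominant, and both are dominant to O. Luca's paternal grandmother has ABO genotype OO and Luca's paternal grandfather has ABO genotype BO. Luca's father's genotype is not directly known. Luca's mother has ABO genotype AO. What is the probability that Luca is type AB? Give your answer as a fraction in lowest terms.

Luca's father's ABO genotype from OO × BO: 1/2 BO, 1/2 OO.
Crossing each possibility with the mother AO and summing P(type AB): 1/2·1/4 + 1/2·0 = 1/8.

1/8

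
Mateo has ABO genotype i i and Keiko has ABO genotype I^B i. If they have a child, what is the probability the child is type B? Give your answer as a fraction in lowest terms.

ABO cross i i × I^B i → offspring phenotypes: 1/2 O, 1/2 B.
So P(type B) = 1/2.

1/2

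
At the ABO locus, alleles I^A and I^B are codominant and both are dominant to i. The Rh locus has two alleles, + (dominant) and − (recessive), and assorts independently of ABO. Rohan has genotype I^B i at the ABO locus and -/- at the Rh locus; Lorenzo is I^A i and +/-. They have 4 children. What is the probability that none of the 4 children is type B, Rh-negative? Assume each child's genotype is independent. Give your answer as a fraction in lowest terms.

2401/4096

ABO cross I^B i × I^A i → 1/4 O, 1/4 A, 1/4 B, 1/4 AB.
Rh cross -/- × +/- → 1/2 Rh+, 1/2 Rh-; so P(type B, Rh-negative) = 1/4 × 1/2 = 1/8 per child.
P(not type B, Rh-negative) = 7/8 for one child; (7/8)^4 = 2401/4096.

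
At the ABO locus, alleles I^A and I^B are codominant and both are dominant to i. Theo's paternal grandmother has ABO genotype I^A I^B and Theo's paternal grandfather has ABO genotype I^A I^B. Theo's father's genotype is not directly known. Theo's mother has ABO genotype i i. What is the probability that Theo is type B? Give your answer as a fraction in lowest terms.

1/2

Theo's father's ABO genotype from I^A I^B × I^A I^B: 1/4 I^A I^A, 1/2 I^A I^B, 1/4 I^B I^B.
Crossing each possibility with the mother i i and summing P(type B): 1/4·0 + 1/2·1/2 + 1/4·1 = 1/2.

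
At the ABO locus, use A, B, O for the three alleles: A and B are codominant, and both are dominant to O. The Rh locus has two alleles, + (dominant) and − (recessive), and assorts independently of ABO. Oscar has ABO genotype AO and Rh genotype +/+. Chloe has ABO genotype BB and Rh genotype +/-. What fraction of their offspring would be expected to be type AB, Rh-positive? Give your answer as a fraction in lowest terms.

ABO cross AO × BB → offspring phenotypes: 1/2 B, 1/2 AB.
Rh cross +/+ × +/- → 1 Rh+.
Independent loci: P(type AB, Rh-positive) = 1/2 × 1 = 1/2.

1/2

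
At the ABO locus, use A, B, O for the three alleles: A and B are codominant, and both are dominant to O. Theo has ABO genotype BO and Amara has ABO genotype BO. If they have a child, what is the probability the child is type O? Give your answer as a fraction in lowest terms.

ABO cross BO × BO → offspring phenotypes: 1/4 O, 3/4 B.
So P(type O) = 1/4.

1/4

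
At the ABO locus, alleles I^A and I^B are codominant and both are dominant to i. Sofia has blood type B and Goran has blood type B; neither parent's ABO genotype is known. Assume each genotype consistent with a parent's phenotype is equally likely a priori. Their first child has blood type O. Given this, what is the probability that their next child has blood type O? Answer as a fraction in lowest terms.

1/4

Possible genotypes: Sofia ∈ {I^B I^B, I^B i}; Goran ∈ {I^B I^B, I^B i}.
Weight each parental genotype pair by prior × P(type-O child):
  I^B i × I^B i: posterior weight 1; P(next child type O) = 1/4.
Weighted sum = 1/4.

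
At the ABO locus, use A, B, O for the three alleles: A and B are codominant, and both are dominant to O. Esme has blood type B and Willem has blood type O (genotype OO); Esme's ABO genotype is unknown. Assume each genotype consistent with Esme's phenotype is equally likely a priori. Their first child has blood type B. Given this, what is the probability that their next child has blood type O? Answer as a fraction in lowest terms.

Possible genotypes: Esme ∈ {BB, BO}; Willem ∈ {OO}.
Weight each parental genotype pair by prior × P(type-B child):
  BB × OO: posterior weight 2/3; P(next child type O) = 0.
  BO × OO: posterior weight 1/3; P(next child type O) = 1/2.
Weighted sum = 1/6.

1/6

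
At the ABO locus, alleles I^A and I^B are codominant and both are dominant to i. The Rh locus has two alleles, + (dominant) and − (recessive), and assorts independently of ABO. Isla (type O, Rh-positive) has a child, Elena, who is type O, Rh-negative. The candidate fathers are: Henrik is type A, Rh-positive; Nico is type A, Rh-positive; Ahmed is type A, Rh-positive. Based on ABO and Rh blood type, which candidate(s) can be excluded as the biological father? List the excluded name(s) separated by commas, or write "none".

A candidate is excluded only if no genotype consistent with his phenotype could produce a type O, Rh-negative child with a type O, Rh-positive mother.
Every candidate has at least one consistent genotype combination, so none can be excluded.

none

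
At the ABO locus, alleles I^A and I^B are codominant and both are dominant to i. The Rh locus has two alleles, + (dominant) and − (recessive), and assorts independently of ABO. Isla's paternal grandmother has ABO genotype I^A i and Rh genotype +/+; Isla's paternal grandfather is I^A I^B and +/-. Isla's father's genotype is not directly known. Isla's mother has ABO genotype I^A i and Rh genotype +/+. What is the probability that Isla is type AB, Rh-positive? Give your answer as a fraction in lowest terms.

Isla's father's ABO genotype from I^A i × I^A I^B: 1/4 I^A I^A, 1/4 I^A I^B, 1/4 I^A i, 1/4 I^B i.
Crossing each possibility with the mother I^A i and summing P(type AB): 1/4·0 + 1/4·1/4 + 1/4·0 + 1/4·1/4 = 1/8.
Similarly for Rh via the father's Rh distribution: P(Rh+) = 1.
Independent loci: 1/8 × 1 = 1/8.

1/8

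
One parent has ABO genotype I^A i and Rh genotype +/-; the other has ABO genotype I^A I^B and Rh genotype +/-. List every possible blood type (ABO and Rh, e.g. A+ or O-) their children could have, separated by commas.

Gametes from I^A i × I^A I^B give offspring ABO genotypes I^A I^A, I^A I^B, I^A i, I^B i, i.e. phenotypes A, B, AB.
Rh cross +/- × +/- → phenotypes Rh+, Rh-.
Combining independently: A+, A-, B+, B-, AB+, AB-.

A+, A-, B+, B-, AB+, AB-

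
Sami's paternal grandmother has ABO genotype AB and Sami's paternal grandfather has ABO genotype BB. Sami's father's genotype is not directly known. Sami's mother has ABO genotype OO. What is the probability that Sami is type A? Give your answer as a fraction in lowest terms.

1/4

Sami's father's ABO genotype from AB × BB: 1/2 AB, 1/2 BB.
Crossing each possibility with the mother OO and summing P(type A): 1/2·1/2 + 1/2·0 = 1/4.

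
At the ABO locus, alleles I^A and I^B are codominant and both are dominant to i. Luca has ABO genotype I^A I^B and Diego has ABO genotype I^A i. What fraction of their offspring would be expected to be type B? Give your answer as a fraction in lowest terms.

1/4

ABO cross I^A I^B × I^A i → offspring phenotypes: 1/2 A, 1/4 B, 1/4 AB.
So P(type B) = 1/4.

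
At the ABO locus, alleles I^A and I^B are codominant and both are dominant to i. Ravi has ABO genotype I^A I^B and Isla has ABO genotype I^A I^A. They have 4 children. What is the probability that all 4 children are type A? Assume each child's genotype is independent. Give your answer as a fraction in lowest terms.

1/16

ABO cross I^A I^B × I^A I^A → 1/2 A, 1/2 AB.
So P(type A) = 1/2 per child.
All 4 independent: (1/2)^4 = 1/16.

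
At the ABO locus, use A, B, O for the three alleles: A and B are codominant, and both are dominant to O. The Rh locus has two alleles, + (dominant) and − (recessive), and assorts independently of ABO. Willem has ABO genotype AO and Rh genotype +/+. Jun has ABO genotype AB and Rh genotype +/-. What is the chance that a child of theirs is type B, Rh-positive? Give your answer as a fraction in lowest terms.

ABO cross AO × AB → offspring phenotypes: 1/2 A, 1/4 B, 1/4 AB.
Rh cross +/+ × +/- → 1 Rh+.
Independent loci: P(type B, Rh-positive) = 1/4 × 1 = 1/4.

1/4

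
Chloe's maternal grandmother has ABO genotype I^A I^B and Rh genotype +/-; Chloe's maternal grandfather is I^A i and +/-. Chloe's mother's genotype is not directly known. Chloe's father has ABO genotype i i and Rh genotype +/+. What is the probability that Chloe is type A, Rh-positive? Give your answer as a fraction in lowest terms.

1/2

Chloe's mother's ABO genotype from I^A I^B × I^A i: 1/4 I^A I^A, 1/4 I^A I^B, 1/4 I^A i, 1/4 I^B i.
Crossing each possibility with the father i i and summing P(type A): 1/4·1 + 1/4·1/2 + 1/4·1/2 + 1/4·0 = 1/2.
Similarly for Rh via the mother's Rh distribution: P(Rh+) = 1.
Independent loci: 1/2 × 1 = 1/2.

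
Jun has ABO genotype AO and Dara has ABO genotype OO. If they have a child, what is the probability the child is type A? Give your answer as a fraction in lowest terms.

1/2

ABO cross AO × OO → offspring phenotypes: 1/2 O, 1/2 A.
So P(type A) = 1/2.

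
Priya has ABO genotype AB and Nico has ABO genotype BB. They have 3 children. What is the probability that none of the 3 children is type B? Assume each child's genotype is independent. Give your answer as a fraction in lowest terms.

ABO cross AB × BB → 1/2 B, 1/2 AB.
So P(type B) = 1/2 per child.
P(not type B) = 1/2 for one child; (1/2)^3 = 1/8.

1/8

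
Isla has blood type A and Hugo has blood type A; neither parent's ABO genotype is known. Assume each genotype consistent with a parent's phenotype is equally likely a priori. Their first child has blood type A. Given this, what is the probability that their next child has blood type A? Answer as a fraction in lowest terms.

19/20

Possible genotypes: Isla ∈ {AA, AO}; Hugo ∈ {AA, AO}.
Weight each parental genotype pair by prior × P(type-A child):
  AA × AA: posterior weight 4/15; P(next child type A) = 1.
  AA × AO: posterior weight 4/15; P(next child type A) = 1.
  AO × AA: posterior weight 4/15; P(next child type A) = 1.
  AO × AO: posterior weight 1/5; P(next child type A) = 3/4.
Weighted sum = 19/20.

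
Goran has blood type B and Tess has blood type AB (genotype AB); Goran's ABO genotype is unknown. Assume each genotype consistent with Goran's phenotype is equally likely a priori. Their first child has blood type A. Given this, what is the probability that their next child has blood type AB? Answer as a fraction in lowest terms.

Possible genotypes: Goran ∈ {BB, BO}; Tess ∈ {AB}.
Weight each parental genotype pair by prior × P(type-A child):
  BO × AB: posterior weight 1; P(next child type AB) = 1/4.
Weighted sum = 1/4.

1/4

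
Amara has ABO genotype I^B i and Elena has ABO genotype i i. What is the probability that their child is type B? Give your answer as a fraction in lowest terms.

ABO cross I^B i × i i → offspring phenotypes: 1/2 O, 1/2 B.
So P(type B) = 1/2.

1/2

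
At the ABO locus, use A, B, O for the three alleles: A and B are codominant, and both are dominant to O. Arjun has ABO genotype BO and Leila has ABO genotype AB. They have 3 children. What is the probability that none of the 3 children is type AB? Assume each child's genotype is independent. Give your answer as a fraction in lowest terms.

27/64

ABO cross BO × AB → 1/4 A, 1/2 B, 1/4 AB.
So P(type AB) = 1/4 per child.
P(not type AB) = 3/4 for one child; (3/4)^3 = 27/64.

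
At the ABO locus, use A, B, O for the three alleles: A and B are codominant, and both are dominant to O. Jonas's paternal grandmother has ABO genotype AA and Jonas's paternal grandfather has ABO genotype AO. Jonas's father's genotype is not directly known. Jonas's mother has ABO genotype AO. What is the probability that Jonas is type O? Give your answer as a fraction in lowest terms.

Jonas's father's ABO genotype from AA × AO: 1/2 AA, 1/2 AO.
Crossing each possibility with the mother AO and summing P(type O): 1/2·0 + 1/2·1/4 = 1/8.

1/8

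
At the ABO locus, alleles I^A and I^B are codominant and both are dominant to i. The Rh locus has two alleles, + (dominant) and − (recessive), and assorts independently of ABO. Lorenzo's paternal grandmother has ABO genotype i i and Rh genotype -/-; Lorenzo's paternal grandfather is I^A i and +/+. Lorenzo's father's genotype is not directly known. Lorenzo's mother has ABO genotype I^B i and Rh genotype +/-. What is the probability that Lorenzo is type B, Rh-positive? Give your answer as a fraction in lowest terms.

9/32

Lorenzo's father's ABO genotype from i i × I^A i: 1/2 I^A i, 1/2 i i.
Crossing each possibility with the mother I^B i and summing P(type B): 1/2·1/4 + 1/2·1/2 = 3/8.
Similarly for Rh via the father's Rh distribution: P(Rh+) = 3/4.
Independent loci: 3/8 × 3/4 = 9/32.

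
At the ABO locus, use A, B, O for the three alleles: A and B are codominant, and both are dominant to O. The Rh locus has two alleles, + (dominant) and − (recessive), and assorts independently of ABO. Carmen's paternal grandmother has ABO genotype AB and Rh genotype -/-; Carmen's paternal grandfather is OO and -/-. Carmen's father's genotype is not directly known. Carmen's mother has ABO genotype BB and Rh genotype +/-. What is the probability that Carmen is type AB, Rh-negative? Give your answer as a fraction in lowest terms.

1/8

Carmen's father's ABO genotype from AB × OO: 1/2 AO, 1/2 BO.
Crossing each possibility with the mother BB and summing P(type AB): 1/2·1/2 + 1/2·0 = 1/4.
Similarly for Rh via the father's Rh distribution: P(Rh-) = 1/2.
Independent loci: 1/4 × 1/2 = 1/8.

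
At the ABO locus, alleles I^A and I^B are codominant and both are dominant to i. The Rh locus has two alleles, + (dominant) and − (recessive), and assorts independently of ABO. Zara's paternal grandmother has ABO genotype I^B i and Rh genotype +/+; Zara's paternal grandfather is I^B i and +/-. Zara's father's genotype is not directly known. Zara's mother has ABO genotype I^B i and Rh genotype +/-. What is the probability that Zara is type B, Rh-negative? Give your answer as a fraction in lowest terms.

Zara's father's ABO genotype from I^B i × I^B i: 1/4 I^B I^B, 1/2 I^B i, 1/4 i i.
Crossing each possibility with the mother I^B i and summing P(type B): 1/4·1 + 1/2·3/4 + 1/4·1/2 = 3/4.
Similarly for Rh via the father's Rh distribution: P(Rh-) = 1/8.
Independent loci: 3/4 × 1/8 = 3/32.

3/32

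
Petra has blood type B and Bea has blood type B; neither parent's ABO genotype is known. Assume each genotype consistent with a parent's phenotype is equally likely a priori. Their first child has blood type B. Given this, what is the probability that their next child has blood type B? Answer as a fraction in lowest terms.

Possible genotypes: Petra ∈ {BB, BO}; Bea ∈ {BB, BO}.
Weight each parental genotype pair by prior × P(type-B child):
  BB × BB: posterior weight 4/15; P(next child type B) = 1.
  BB × BO: posterior weight 4/15; P(next child type B) = 1.
  BO × BB: posterior weight 4/15; P(next child type B) = 1.
  BO × BO: posterior weight 1/5; P(next child type B) = 3/4.
Weighted sum = 19/20.

19/20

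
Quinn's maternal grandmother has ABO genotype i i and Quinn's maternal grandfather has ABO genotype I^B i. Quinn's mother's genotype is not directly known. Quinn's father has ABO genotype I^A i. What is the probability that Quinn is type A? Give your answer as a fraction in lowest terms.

3/8

Quinn's mother's ABO genotype from i i × I^B i: 1/2 I^B i, 1/2 i i.
Crossing each possibility with the father I^A i and summing P(type A): 1/2·1/4 + 1/2·1/2 = 3/8.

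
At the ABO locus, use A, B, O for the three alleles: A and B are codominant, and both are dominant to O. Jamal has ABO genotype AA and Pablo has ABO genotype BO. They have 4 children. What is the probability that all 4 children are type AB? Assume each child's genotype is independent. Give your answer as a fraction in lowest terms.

1/16

ABO cross AA × BO → 1/2 A, 1/2 AB.
So P(type AB) = 1/2 per child.
All 4 independent: (1/2)^4 = 1/16.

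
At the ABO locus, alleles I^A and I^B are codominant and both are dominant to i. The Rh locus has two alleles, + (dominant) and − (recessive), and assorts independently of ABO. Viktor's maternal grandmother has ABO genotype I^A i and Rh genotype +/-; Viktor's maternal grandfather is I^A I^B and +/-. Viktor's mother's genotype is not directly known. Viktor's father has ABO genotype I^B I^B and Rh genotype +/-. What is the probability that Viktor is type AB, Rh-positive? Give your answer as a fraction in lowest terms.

Viktor's mother's ABO genotype from I^A i × I^A I^B: 1/4 I^A I^A, 1/4 I^A I^B, 1/4 I^A i, 1/4 I^B i.
Crossing each possibility with the father I^B I^B and summing P(type AB): 1/4·1 + 1/4·1/2 + 1/4·1/2 + 1/4·0 = 1/2.
Similarly for Rh via the mother's Rh distribution: P(Rh+) = 3/4.
Independent loci: 1/2 × 3/4 = 3/8.

3/8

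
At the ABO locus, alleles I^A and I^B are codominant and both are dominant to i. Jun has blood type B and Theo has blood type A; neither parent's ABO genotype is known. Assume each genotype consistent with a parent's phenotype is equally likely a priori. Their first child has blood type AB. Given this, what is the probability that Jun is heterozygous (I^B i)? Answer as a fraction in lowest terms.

Possible genotypes: Jun ∈ {I^B I^B, I^B i}; Theo ∈ {I^A I^A, I^A i}.
Weight each parental genotype pair by prior × P(type-AB child):
  I^B I^B × I^A I^A: posterior weight 4/9.
  I^B I^B × I^A i: posterior weight 2/9.
  I^B i × I^A I^A: posterior weight 2/9.
  I^B i × I^A i: posterior weight 1/9.
Sum the posterior weight over pairs where Jun is I^B i: 1/3.

1/3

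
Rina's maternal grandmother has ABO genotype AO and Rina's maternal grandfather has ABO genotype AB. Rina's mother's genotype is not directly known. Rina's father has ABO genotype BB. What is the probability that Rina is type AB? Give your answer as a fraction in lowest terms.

1/2

Rina's mother's ABO genotype from AO × AB: 1/4 AA, 1/4 AB, 1/4 AO, 1/4 BO.
Crossing each possibility with the father BB and summing P(type AB): 1/4·1 + 1/4·1/2 + 1/4·1/2 + 1/4·0 = 1/2.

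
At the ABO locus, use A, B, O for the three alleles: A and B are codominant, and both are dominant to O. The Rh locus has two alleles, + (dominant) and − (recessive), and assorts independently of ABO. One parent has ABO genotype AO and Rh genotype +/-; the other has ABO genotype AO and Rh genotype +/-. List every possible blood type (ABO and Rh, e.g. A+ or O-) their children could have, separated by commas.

Gametes from AO × AO give offspring ABO genotypes AA, AO, OO, i.e. phenotypes O, A.
Rh cross +/- × +/- → phenotypes Rh+, Rh-.
Combining independently: O+, O-, A+, A-.

O+, O-, A+, A-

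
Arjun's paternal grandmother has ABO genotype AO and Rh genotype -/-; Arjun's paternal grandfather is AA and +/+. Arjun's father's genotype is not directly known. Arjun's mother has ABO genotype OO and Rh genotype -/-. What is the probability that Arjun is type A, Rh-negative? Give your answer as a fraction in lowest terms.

Arjun's father's ABO genotype from AO × AA: 1/2 AA, 1/2 AO.
Crossing each possibility with the mother OO and summing P(type A): 1/2·1 + 1/2·1/2 = 3/4.
Similarly for Rh via the father's Rh distribution: P(Rh-) = 1/2.
Independent loci: 3/4 × 1/2 = 3/8.

3/8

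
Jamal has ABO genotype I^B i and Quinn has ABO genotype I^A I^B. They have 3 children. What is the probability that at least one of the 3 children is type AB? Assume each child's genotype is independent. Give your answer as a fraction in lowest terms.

37/64

ABO cross I^B i × I^A I^B → 1/4 A, 1/2 B, 1/4 AB.
So P(type AB) = 1/4 per child.
P(none) = (3/4)^3 = 27/64; P(at least one) = 1 − 27/64 = 37/64.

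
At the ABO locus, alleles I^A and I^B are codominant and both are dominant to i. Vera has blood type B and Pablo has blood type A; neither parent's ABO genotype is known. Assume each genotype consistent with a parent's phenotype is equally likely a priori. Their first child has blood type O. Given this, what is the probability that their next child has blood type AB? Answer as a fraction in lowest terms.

1/4

Possible genotypes: Vera ∈ {I^B I^B, I^B i}; Pablo ∈ {I^A I^A, I^A i}.
Weight each parental genotype pair by prior × P(type-O child):
  I^B i × I^A i: posterior weight 1; P(next child type AB) = 1/4.
Weighted sum = 1/4.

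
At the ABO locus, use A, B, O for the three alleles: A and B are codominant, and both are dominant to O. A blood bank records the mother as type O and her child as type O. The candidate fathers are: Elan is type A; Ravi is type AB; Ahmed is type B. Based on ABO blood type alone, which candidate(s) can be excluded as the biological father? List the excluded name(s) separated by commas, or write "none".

A candidate is excluded only if no genotype consistent with his phenotype could produce a type O child with a type O mother.
Ravi (type AB): no genotype consistent with that phenotype can produce a type-O child with a type-O mother.

Ravi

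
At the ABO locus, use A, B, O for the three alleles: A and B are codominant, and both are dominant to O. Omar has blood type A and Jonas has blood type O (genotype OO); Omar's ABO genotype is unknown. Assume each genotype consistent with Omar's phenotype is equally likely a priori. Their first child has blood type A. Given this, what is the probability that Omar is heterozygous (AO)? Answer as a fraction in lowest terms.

1/3

Possible genotypes: Omar ∈ {AA, AO}; Jonas ∈ {OO}.
Weight each parental genotype pair by prior × P(type-A child):
  AA × OO: posterior weight 2/3.
  AO × OO: posterior weight 1/3.
Sum the posterior weight over pairs where Omar is AO: 1/3.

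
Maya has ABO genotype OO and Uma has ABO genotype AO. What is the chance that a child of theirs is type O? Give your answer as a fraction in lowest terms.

ABO cross OO × AO → offspring phenotypes: 1/2 O, 1/2 A.
So P(type O) = 1/2.

1/2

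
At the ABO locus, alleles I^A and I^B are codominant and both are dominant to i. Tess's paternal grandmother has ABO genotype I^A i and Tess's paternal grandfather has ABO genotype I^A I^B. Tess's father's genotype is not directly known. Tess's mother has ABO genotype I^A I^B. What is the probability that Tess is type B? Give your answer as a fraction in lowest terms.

1/4

Tess's father's ABO genotype from I^A i × I^A I^B: 1/4 I^A I^A, 1/4 I^A I^B, 1/4 I^A i, 1/4 I^B i.
Crossing each possibility with the mother I^A I^B and summing P(type B): 1/4·0 + 1/4·1/4 + 1/4·1/4 + 1/4·1/2 = 1/4.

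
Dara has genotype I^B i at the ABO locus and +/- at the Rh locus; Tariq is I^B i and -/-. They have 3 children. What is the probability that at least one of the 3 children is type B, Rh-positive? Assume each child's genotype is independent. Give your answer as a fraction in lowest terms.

ABO cross I^B i × I^B i → 1/4 O, 3/4 B.
Rh cross +/- × -/- → 1/2 Rh+, 1/2 Rh-; so P(type B, Rh-positive) = 3/4 × 1/2 = 3/8 per child.
P(none) = (5/8)^3 = 125/512; P(at least one) = 1 − 125/512 = 387/512.

387/512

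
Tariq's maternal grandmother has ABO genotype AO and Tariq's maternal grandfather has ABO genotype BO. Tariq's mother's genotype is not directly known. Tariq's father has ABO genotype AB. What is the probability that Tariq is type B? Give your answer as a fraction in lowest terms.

Tariq's mother's ABO genotype from AO × BO: 1/4 AB, 1/4 AO, 1/4 BO, 1/4 OO.
Crossing each possibility with the father AB and summing P(type B): 1/4·1/4 + 1/4·1/4 + 1/4·1/2 + 1/4·1/2 = 3/8.

3/8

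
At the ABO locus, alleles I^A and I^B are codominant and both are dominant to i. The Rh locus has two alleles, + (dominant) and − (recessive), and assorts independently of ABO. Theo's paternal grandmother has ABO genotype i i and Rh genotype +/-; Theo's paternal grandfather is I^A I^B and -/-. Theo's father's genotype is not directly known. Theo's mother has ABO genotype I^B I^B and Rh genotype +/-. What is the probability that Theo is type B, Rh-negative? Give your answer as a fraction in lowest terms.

Theo's father's ABO genotype from i i × I^A I^B: 1/2 I^A i, 1/2 I^B i.
Crossing each possibility with the mother I^B I^B and summing P(type B): 1/2·1/2 + 1/2·1 = 3/4.
Similarly for Rh via the father's Rh distribution: P(Rh-) = 3/8.
Independent loci: 3/4 × 3/8 = 9/32.

9/32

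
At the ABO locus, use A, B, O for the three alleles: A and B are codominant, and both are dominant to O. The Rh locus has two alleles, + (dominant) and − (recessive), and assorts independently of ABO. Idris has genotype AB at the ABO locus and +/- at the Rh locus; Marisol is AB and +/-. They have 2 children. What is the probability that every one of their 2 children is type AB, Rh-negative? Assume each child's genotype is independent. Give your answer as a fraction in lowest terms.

1/64

ABO cross AB × AB → 1/4 A, 1/4 B, 1/2 AB.
Rh cross +/- × +/- → 3/4 Rh+, 1/4 Rh-; so P(type AB, Rh-negative) = 1/2 × 1/4 = 1/8 per child.
All 2 independent: (1/8)^2 = 1/64.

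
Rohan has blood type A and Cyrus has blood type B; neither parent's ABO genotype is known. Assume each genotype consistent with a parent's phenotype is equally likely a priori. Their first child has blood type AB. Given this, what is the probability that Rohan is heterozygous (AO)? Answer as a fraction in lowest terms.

1/3

Possible genotypes: Rohan ∈ {AA, AO}; Cyrus ∈ {BB, BO}.
Weight each parental genotype pair by prior × P(type-AB child):
  AA × BB: posterior weight 4/9.
  AA × BO: posterior weight 2/9.
  AO × BB: posterior weight 2/9.
  AO × BO: posterior weight 1/9.
Sum the posterior weight over pairs where Rohan is AO: 1/3.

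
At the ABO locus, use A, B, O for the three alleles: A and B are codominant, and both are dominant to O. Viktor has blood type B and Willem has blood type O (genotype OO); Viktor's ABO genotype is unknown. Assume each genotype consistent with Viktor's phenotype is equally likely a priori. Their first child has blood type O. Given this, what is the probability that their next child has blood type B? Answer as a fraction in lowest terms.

1/2

Possible genotypes: Viktor ∈ {BB, BO}; Willem ∈ {OO}.
Weight each parental genotype pair by prior × P(type-O child):
  BO × OO: posterior weight 1; P(next child type B) = 1/2.
Weighted sum = 1/2.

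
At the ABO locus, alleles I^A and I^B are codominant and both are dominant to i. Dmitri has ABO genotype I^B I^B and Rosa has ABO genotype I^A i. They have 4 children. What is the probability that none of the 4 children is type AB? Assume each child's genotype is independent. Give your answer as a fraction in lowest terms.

1/16

ABO cross I^B I^B × I^A i → 1/2 B, 1/2 AB.
So P(type AB) = 1/2 per child.
P(not type AB) = 1/2 for one child; (1/2)^4 = 1/16.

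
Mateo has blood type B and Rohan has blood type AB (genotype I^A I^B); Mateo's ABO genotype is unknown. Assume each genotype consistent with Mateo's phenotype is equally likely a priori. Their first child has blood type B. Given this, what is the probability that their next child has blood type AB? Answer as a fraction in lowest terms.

3/8

Possible genotypes: Mateo ∈ {I^B I^B, I^B i}; Rohan ∈ {I^A I^B}.
Weight each parental genotype pair by prior × P(type-B child):
  I^B I^B × I^A I^B: posterior weight 1/2; P(next child type AB) = 1/2.
  I^B i × I^A I^B: posterior weight 1/2; P(next child type AB) = 1/4.
Weighted sum = 3/8.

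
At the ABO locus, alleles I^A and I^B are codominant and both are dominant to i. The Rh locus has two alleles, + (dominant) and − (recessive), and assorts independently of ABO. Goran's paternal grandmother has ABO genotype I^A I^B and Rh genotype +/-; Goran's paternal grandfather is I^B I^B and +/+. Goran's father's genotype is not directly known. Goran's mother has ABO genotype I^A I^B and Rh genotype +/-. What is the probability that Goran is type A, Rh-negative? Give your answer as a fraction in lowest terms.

1/64

Goran's father's ABO genotype from I^A I^B × I^B I^B: 1/2 I^A I^B, 1/2 I^B I^B.
Crossing each possibility with the mother I^A I^B and summing P(type A): 1/2·1/4 + 1/2·0 = 1/8.
Similarly for Rh via the father's Rh distribution: P(Rh-) = 1/8.
Independent loci: 1/8 × 1/8 = 1/64.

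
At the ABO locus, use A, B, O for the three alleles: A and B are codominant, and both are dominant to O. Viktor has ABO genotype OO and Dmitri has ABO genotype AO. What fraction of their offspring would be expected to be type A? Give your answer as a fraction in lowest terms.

1/2

ABO cross OO × AO → offspring phenotypes: 1/2 O, 1/2 A.
So P(type A) = 1/2.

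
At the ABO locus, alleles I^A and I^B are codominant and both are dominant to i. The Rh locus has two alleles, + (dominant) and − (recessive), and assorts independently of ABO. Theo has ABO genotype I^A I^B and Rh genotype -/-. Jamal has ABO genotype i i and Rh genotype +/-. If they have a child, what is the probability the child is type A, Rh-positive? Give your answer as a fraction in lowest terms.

1/4

ABO cross I^A I^B × i i → offspring phenotypes: 1/2 A, 1/2 B.
Rh cross -/- × +/- → 1/2 Rh+, 1/2 Rh-.
Independent loci: P(type A, Rh-positive) = 1/2 × 1/2 = 1/4.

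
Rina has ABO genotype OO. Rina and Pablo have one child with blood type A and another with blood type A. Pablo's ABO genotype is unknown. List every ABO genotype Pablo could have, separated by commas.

For each candidate genotype of Pablo, check whether crossing it with OO can produce every observed child phenotype.
  AA → possible child types {A} ✓
  AB → possible child types {A, B} ✓
  AO → possible child types {O, A} ✓
  BB → possible child types {B} ✗
  BO → possible child types {O, B} ✗
  OO → possible child types {O} ✗

AA, AB, AO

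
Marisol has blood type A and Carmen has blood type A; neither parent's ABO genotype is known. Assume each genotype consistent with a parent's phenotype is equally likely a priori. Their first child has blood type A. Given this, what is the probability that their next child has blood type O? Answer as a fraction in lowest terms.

Possible genotypes: Marisol ∈ {I^A I^A, I^A i}; Carmen ∈ {I^A I^A, I^A i}.
Weight each parental genotype pair by prior × P(type-A child):
  I^A I^A × I^A I^A: posterior weight 4/15; P(next child type O) = 0.
  I^A I^A × I^A i: posterior weight 4/15; P(next child type O) = 0.
  I^A i × I^A I^A: posterior weight 4/15; P(next child type O) = 0.
  I^A i × I^A i: posterior weight 1/5; P(next child type O) = 1/4.
Weighted sum = 1/20.

1/20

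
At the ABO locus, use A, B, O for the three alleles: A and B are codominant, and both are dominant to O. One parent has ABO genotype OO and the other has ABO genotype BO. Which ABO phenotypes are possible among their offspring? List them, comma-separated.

O, B

Gametes from OO × BO give offspring ABO genotypes BO, OO, i.e. phenotypes O, B.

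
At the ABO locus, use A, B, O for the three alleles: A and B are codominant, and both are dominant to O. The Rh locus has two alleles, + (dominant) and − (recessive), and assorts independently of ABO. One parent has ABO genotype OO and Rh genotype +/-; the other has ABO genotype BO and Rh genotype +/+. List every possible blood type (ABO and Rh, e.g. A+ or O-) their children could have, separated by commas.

Gametes from OO × BO give offspring ABO genotypes BO, OO, i.e. phenotypes O, B.
Rh cross +/- × +/+ → phenotypes Rh+.
Combining independently: O+, B+.

O+, B+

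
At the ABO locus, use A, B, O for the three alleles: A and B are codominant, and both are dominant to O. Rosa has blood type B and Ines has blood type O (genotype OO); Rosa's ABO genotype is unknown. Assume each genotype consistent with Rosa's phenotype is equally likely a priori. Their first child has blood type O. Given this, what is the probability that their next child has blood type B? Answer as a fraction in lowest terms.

Possible genotypes: Rosa ∈ {BB, BO}; Ines ∈ {OO}.
Weight each parental genotype pair by prior × P(type-O child):
  BO × OO: posterior weight 1; P(next child type B) = 1/2.
Weighted sum = 1/2.

1/2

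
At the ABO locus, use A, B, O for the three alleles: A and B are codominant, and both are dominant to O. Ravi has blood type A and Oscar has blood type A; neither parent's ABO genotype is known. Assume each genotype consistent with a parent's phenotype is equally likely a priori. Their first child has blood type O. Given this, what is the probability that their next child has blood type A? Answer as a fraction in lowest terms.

Possible genotypes: Ravi ∈ {AA, AO}; Oscar ∈ {AA, AO}.
Weight each parental genotype pair by prior × P(type-O child):
  AO × AO: posterior weight 1; P(next child type A) = 3/4.
Weighted sum = 3/4.

3/4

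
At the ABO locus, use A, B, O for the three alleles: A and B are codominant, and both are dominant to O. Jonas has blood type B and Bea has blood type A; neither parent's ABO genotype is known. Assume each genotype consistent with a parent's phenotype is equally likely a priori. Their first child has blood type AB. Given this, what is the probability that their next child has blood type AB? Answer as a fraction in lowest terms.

Possible genotypes: Jonas ∈ {BB, BO}; Bea ∈ {AA, AO}.
Weight each parental genotype pair by prior × P(type-AB child):
  BB × AA: posterior weight 4/9; P(next child type AB) = 1.
  BB × AO: posterior weight 2/9; P(next child type AB) = 1/2.
  BO × AA: posterior weight 2/9; P(next child type AB) = 1/2.
  BO × AO: posterior weight 1/9; P(next child type AB) = 1/4.
Weighted sum = 25/36.

25/36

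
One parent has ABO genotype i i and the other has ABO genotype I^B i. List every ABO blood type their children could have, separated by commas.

Gametes from i i × I^B i give offspring ABO genotypes I^B i, i i, i.e. phenotypes O, B.

O, B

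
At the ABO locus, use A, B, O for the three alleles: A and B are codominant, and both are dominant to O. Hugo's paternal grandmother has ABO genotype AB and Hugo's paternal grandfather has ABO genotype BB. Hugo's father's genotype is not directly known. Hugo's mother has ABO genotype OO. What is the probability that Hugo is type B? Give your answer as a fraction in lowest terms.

Hugo's father's ABO genotype from AB × BB: 1/2 AB, 1/2 BB.
Crossing each possibility with the mother OO and summing P(type B): 1/2·1/2 + 1/2·1 = 3/4.

3/4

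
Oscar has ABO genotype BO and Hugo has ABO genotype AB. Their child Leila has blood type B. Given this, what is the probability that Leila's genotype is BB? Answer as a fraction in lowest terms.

1/2

Cross BO × AB → 1/4 AB, 1/4 AO, 1/4 BB, 1/4 BO.
Type-B genotypes among offspring: BB (1/4), BO (1/4); total 1/2.
P(BB | type B) = (1/4) / (1/2) = 1/2.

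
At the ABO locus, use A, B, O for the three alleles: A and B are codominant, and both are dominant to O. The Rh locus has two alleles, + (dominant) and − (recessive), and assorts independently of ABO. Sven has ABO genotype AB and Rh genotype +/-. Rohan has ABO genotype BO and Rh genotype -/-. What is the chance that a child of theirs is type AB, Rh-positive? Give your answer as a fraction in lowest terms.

ABO cross AB × BO → offspring phenotypes: 1/4 A, 1/2 B, 1/4 AB.
Rh cross +/- × -/- → 1/2 Rh+, 1/2 Rh-.
Independent loci: P(type AB, Rh-positive) = 1/4 × 1/2 = 1/8.

1/8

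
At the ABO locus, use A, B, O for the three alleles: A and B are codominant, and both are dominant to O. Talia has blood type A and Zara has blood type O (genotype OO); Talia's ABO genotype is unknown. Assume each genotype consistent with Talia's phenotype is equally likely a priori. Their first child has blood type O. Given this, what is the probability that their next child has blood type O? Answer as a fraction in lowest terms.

Possible genotypes: Talia ∈ {AA, AO}; Zara ∈ {OO}.
Weight each parental genotype pair by prior × P(type-O child):
  AO × OO: posterior weight 1; P(next child type O) = 1/2.
Weighted sum = 1/2.

1/2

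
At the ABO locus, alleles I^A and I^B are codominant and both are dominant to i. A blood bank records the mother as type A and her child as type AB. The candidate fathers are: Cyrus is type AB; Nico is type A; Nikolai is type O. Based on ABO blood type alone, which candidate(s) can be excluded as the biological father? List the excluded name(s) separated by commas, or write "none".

A candidate is excluded only if no genotype consistent with his phenotype could produce a type AB child with a type A mother.
Nico (type A): no genotype consistent with that phenotype can produce a type-AB child with a type-A mother.
Nikolai (type O): no genotype consistent with that phenotype can produce a type-AB child with a type-A mother.

Nico, Nikolai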